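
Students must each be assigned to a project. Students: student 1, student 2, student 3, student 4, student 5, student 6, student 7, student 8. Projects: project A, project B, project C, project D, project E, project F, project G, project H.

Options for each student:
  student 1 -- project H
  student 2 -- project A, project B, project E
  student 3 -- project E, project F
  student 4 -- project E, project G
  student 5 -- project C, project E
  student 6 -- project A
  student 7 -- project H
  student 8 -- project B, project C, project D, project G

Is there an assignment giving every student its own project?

The set {student 1, student 7} has only 1 neighbour ({project H}), so by Hall's theorem at most 7 of the 8 students can be matched.
Hence no matching covers every student.

No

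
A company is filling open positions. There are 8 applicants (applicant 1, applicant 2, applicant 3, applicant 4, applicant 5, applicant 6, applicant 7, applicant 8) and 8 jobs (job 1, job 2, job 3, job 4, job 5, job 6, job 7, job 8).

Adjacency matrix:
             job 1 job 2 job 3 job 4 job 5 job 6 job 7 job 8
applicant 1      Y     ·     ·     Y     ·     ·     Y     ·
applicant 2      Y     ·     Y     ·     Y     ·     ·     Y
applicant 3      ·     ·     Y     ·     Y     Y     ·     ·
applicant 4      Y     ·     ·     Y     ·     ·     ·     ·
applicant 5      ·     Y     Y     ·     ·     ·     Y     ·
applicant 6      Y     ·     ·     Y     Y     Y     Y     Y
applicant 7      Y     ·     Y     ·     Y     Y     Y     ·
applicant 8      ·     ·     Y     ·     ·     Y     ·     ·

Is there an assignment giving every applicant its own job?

A valid assignment of size 8: applicant 1→job 7, applicant 2→job 1, applicant 3→job 6, applicant 4→job 4, applicant 5→job 2, applicant 6→job 8, applicant 7→job 5, applicant 8→job 3.
All 8 applicants are covered.

Yes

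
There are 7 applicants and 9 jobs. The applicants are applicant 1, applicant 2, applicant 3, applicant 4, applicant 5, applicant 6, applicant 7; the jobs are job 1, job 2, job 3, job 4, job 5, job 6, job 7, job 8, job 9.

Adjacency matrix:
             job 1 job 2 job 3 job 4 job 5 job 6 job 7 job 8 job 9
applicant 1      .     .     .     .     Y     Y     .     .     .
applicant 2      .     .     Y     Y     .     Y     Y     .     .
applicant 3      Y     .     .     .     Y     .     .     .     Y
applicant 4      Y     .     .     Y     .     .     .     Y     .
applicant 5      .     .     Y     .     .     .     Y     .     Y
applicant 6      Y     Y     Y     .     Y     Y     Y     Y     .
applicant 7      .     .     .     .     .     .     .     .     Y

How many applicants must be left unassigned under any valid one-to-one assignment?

For example, pair applicant 1–job 5, applicant 2–job 6, applicant 3–job 1, applicant 4–job 4, applicant 5–job 3, applicant 6–job 7, applicant 7–job 9.
This saturates every applicant, so 7 is the maximum.
That matches 7 of the 7, leaving 0 unmatched; no matching can do better.

0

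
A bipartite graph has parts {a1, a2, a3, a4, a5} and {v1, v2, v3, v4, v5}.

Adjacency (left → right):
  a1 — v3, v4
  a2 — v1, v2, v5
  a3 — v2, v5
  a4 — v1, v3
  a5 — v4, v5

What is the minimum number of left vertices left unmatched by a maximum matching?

For example, pair a1→v3, a2→v2, a3→v5, a4→v1, a5→v4.
All 5 left vertices are matched, so no larger matching exists.
That matches 5 of the 5, leaving 0 unmatched; no matching can do better.

0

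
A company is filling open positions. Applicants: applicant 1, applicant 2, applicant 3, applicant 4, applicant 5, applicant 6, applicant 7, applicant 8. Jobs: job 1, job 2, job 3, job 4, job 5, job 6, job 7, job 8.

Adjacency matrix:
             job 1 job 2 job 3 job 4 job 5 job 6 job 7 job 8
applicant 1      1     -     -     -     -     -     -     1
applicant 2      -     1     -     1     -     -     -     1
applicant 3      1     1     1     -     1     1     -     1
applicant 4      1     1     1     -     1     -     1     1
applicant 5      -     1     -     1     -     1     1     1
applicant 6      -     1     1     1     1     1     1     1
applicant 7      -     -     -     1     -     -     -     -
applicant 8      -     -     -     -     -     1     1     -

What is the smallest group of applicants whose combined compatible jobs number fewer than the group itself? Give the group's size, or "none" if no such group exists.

A matching saturating every applicant exists, for instance applicant 1→job 1, applicant 2→job 2, applicant 3→job 3, applicant 4→job 5, applicant 5→job 7, applicant 6→job 8, applicant 7→job 4, applicant 8→job 6.
By Hall's marriage theorem, this means |N(S)| ≥ |S| for every subset S, so no violating subset exists.

none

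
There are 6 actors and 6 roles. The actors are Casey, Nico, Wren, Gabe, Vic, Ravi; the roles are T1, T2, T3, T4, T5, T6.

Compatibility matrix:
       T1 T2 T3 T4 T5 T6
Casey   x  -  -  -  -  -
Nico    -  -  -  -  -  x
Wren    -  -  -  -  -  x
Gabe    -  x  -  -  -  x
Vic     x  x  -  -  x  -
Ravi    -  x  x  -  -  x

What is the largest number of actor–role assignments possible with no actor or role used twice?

A valid assignment of size 5: Casey→T1, Nico→T6, Gabe→T2, Vic→T5, Ravi→T3.
The set {Nico, Wren} has only 1 neighbour ({T6}), so by Hall's theorem at most 5 of the 6 actors can be matched.

5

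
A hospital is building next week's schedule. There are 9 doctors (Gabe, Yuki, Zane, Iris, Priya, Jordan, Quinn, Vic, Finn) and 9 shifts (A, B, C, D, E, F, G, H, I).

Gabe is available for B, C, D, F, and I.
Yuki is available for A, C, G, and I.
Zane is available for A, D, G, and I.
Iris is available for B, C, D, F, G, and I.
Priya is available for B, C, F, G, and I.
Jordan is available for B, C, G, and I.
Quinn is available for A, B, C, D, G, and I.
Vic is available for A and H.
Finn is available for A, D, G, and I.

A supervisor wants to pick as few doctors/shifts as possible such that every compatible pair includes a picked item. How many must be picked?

8

{Vic, A, B, C, D, F, G, I} is a vertex cover of size 8: every edge has an endpoint in this set.
No smaller cover exists because Gabe–D, Yuki–I, Zane–A, Iris–B, Priya–F, Jordan–C, Quinn–G, Vic–H is a matching of size 8, and a cover must include an endpoint of each of these disjoint edges (König's theorem).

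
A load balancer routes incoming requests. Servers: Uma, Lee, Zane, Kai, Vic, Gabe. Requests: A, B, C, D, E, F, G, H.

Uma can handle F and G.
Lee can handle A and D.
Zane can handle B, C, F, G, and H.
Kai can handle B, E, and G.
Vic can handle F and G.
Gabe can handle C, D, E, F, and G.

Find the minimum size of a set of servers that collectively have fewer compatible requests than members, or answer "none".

none

A matching saturating every server exists, for instance Uma→G, Lee→D, Zane→H, Kai→B, Vic→F, Gabe→E.
By Hall's marriage theorem, this means |N(S)| ≥ |S| for every subset S, so no violating subset exists.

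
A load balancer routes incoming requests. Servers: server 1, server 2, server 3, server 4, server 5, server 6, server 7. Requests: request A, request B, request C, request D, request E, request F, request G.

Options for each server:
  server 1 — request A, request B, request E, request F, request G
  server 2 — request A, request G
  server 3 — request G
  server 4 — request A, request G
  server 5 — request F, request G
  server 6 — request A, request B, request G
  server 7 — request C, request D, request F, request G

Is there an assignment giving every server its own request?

No

The set {server 2, server 3, server 4} has only 2 neighbours ({request A, request G}), so by Hall's theorem at most 6 of the 7 servers can be matched.
Hence no matching covers every server.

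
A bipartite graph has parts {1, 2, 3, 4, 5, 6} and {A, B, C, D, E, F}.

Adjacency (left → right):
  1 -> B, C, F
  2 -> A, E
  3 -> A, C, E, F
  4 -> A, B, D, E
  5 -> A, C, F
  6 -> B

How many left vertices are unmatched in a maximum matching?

One maximum matching: 1-F, 2-A, 3-E, 4-D, 5-C, 6-B.
This saturates every left vertex, so 6 is the maximum.
That matches 6 of the 6, leaving 0 unmatched; no matching can do better.

0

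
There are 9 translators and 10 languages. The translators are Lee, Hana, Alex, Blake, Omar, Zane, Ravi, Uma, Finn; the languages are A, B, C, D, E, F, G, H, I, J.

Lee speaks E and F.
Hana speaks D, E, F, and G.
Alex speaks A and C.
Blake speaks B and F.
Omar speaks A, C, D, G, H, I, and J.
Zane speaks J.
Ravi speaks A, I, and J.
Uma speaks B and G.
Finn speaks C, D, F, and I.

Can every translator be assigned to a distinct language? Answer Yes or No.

One maximum matching: Lee→E, Hana→D, Alex→C, Blake→B, Omar→A, Zane→J, Ravi→I, Uma→G, Finn→F.
All 9 translators are covered.

Yes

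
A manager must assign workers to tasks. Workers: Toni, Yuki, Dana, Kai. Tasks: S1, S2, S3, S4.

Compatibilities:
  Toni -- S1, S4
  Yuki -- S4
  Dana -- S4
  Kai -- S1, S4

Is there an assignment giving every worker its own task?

The set {Toni, Yuki, Dana, Kai} has only 2 neighbours ({S1, S4}), so by Hall's theorem at most 2 of the 4 workers can be matched.
Hence no matching covers every worker.

No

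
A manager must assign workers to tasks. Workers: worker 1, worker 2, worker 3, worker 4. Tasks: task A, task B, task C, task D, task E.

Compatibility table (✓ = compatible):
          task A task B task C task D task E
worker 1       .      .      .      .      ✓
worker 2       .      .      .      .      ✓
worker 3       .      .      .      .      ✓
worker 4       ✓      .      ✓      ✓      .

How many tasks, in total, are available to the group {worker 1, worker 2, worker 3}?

1

The union of neighbours of {worker 1, worker 2, worker 3} is {task E}, which has 1 element.
Since |N(S)| = 1 < |S| = 3, Hall's condition fails for this subset.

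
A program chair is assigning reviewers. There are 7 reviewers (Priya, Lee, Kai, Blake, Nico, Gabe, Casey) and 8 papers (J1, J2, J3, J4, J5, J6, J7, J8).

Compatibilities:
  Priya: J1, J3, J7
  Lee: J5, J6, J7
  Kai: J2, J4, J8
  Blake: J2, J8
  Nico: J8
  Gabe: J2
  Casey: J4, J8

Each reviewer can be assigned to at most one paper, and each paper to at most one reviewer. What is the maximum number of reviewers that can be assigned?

5

One maximum matching: Priya-J3, Lee-J6, Kai-J4, Blake-J2, Nico-J8.
The set {Kai, Blake, Nico, Gabe, Casey} has only 3 neighbours ({J2, J4, J8}), so by Hall's theorem at most 5 of the 7 reviewers can be matched.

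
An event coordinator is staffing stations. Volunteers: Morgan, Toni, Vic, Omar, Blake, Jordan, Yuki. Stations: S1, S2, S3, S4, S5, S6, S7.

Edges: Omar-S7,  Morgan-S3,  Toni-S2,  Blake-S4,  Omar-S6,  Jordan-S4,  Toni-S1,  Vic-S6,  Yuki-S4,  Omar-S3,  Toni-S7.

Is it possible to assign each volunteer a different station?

No

The set {Blake, Jordan, Yuki} has only 1 neighbour ({S4}), so by Hall's theorem at most 5 of the 7 volunteers can be matched.
Hence no matching covers every volunteer.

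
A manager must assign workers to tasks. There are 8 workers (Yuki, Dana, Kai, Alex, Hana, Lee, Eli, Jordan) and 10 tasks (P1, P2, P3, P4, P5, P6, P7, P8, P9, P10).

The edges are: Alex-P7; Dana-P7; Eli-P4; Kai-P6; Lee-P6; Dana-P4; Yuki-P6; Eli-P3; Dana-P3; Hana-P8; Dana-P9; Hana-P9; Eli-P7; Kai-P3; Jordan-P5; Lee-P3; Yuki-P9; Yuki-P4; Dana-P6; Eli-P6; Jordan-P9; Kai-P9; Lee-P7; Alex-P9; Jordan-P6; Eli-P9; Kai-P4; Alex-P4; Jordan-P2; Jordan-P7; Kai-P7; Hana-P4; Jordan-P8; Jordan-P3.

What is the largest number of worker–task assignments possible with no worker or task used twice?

One maximum matching: Yuki–P4, Dana–P3, Kai–P6, Alex–P9, Hana–P8, Lee–P7, Jordan–P2.
The set {Yuki, Dana, Kai, Alex, Lee, Eli} has only 5 neighbours ({P3, P4, P6, P7, P9}), so by Hall's theorem at most 7 of the 8 workers can be matched.

7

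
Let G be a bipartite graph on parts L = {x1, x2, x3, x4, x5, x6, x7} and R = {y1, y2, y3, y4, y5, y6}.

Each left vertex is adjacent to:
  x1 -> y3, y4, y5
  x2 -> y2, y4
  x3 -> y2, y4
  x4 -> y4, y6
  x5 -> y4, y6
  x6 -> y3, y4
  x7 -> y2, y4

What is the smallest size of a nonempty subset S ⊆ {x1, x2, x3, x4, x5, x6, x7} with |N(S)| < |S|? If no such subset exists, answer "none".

Take S = {x2, x3, x7}. Its neighbourhood is {y2, y4}, so |N(S)| = 2 < |S| = 3.
Every subset of size less than 3 has at least as many neighbours as members, so 3 is the minimum.

3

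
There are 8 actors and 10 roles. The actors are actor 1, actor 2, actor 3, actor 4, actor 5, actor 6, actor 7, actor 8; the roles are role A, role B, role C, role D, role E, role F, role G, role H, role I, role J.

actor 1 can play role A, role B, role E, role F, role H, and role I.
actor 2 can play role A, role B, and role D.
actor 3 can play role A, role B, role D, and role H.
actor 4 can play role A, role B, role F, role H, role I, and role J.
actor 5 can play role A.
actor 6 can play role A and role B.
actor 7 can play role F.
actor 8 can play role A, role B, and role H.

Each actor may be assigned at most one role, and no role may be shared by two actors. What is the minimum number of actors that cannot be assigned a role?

A valid assignment of size 7: actor 1–role E, actor 2–role D, actor 3–role H, actor 4–role I, actor 5–role A, actor 6–role B, actor 7–role F.
The set {actor 2, actor 3, actor 5, actor 6, actor 8} has only 4 neighbours ({role A, role B, role D, role H}), so by Hall's theorem at most 7 of the 8 actors can be matched.
That matches 7 of the 8, leaving 1 unmatched; no matching can do better.

1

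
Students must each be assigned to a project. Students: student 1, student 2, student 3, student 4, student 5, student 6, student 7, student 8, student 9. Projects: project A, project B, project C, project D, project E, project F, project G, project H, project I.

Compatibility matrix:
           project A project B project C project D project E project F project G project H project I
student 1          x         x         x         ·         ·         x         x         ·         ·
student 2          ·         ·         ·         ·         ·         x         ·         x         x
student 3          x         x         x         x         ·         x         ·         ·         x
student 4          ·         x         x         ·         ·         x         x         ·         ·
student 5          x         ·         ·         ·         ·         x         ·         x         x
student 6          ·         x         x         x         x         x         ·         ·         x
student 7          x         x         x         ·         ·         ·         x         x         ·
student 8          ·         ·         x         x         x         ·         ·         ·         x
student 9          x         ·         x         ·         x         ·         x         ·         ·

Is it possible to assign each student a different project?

Yes

A valid assignment of size 9: student 1–project G, student 2–project H, student 3–project D, student 4–project B, student 5–project A, student 6–project F, student 7–project C, student 8–project I, student 9–project E.
All 9 students are covered.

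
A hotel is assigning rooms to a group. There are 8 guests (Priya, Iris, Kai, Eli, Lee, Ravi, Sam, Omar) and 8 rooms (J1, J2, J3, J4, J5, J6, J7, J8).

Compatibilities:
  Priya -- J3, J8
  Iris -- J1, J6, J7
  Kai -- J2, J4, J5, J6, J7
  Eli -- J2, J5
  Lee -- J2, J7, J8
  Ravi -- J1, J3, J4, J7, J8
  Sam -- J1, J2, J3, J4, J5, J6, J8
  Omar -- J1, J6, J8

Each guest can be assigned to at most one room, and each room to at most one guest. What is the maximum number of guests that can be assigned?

A valid assignment of size 8: Priya→J3, Iris→J1, Kai→J7, Eli→J5, Lee→J8, Ravi→J4, Sam→J2, Omar→J6.
All 8 guests are matched, so no larger matching exists.

8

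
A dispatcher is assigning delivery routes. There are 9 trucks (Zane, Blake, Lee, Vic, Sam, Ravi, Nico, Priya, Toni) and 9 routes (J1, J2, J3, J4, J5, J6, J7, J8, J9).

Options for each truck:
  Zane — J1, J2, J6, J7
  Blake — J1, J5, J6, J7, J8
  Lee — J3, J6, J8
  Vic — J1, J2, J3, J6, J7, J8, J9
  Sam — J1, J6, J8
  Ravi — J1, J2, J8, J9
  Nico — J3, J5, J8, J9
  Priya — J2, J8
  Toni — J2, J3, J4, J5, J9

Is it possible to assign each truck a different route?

One maximum matching: Zane-J1, Blake-J7, Lee-J3, Vic-J2, Sam-J6, Ravi-J9, Nico-J5, Priya-J8, Toni-J4.
Every truck is matched, so this is a perfect matching.

Yes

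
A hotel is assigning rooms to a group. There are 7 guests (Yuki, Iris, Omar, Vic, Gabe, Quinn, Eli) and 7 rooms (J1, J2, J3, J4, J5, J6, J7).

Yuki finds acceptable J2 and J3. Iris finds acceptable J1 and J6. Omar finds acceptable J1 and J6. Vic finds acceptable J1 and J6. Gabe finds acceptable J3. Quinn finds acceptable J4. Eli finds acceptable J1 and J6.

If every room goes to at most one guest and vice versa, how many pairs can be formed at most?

One maximum matching: Yuki–J2, Iris–J1, Omar–J6, Gabe–J3, Quinn–J4.
The set {Iris, Omar, Vic, Eli} has only 2 neighbours ({J1, J6}), so by Hall's theorem at most 5 of the 7 guests can be matched.

5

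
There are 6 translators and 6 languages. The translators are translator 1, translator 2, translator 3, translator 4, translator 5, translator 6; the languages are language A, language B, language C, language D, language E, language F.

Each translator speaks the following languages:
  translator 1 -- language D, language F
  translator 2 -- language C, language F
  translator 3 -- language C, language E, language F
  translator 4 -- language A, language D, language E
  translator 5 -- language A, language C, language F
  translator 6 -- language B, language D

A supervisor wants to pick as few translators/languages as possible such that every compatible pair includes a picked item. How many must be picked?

6

A maximum matching has 6 edges (e.g. translator 1–language D, translator 2–language C, translator 3–language E, translator 4–language A, translator 5–language F, translator 6–language B).
By König's theorem the minimum vertex cover has the same size. One such cover is {translator 1, translator 2, translator 3, translator 4, translator 5, translator 6}.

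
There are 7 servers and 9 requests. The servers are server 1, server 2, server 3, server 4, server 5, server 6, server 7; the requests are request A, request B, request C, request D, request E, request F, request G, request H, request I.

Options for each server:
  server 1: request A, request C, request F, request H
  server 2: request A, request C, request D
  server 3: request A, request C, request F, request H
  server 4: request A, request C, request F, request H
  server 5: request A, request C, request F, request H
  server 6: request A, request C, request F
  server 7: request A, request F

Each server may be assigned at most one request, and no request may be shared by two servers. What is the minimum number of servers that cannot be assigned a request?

2

A valid assignment of size 5: server 1–request A, server 2–request D, server 3–request C, server 4–request H, server 5–request F.
The set {server 1, server 3, server 4, server 5, server 6, server 7} has only 4 neighbours ({request A, request C, request F, request H}), so by Hall's theorem at most 5 of the 7 servers can be matched.
That matches 5 of the 7, leaving 2 unmatched; no matching can do better.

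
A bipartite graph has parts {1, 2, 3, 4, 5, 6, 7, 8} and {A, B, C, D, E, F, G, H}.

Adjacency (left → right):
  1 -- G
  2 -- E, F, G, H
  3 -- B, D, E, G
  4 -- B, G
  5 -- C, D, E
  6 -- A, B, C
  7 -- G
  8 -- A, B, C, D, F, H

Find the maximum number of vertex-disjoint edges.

A valid assignment of size 7: 1-G, 2-H, 3-D, 4-B, 5-E, 6-C, 8-A.
The set {1, 7} has only 1 neighbour ({G}), so by Hall's theorem at most 7 of the 8 left vertices can be matched.

7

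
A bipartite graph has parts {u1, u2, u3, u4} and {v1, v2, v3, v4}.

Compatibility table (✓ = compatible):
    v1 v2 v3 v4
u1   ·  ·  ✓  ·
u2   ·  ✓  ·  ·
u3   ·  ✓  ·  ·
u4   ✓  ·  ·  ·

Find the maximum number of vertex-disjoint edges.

A valid assignment of size 3: u1→v3, u2→v2, u4→v1.
The set {u2, u3} has only 1 neighbour ({v2}), so by Hall's theorem at most 3 of the 4 left vertices can be matched.

3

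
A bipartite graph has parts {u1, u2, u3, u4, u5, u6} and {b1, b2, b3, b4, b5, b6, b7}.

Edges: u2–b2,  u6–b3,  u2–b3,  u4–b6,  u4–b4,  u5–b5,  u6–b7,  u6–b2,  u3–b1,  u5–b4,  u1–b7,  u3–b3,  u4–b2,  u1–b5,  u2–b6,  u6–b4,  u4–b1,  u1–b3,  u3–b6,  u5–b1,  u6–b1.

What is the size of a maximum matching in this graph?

6

One maximum matching: u1–b3, u2–b6, u3–b1, u4–b4, u5–b5, u6–b7.
This saturates every left vertex, so 6 is the maximum.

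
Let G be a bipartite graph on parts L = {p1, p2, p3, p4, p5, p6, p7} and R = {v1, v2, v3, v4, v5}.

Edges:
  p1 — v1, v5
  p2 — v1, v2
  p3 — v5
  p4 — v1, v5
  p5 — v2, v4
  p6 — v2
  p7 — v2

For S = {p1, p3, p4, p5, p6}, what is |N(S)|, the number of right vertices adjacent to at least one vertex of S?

4

The union of neighbours of {p1, p3, p4, p5, p6} is {v1, v2, v4, v5}, which has 4 elements.
Since |N(S)| = 4 < |S| = 5, Hall's condition fails for this subset.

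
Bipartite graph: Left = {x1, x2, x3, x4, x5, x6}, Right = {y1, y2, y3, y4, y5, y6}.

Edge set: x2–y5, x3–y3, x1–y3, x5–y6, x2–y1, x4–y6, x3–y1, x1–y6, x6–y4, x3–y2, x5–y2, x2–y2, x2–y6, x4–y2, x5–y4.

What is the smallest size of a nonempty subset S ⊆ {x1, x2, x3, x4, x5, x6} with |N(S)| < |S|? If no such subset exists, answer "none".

A matching saturating every left vertex exists, for instance x1→y3, x2→y5, x3→y1, x4→y6, x5→y2, x6→y4.
By Hall's marriage theorem, this means |N(S)| ≥ |S| for every subset S, so no violating subset exists.

none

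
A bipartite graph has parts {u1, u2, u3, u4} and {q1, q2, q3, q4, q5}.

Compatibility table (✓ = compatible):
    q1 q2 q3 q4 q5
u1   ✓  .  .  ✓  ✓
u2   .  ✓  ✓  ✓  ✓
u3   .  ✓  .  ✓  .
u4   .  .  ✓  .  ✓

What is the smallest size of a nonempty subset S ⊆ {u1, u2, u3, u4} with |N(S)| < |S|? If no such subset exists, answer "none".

A matching saturating every left vertex exists, for instance u1→q4, u2→q3, u3→q2, u4→q5.
By Hall's marriage theorem, this means |N(S)| ≥ |S| for every subset S, so no violating subset exists.

none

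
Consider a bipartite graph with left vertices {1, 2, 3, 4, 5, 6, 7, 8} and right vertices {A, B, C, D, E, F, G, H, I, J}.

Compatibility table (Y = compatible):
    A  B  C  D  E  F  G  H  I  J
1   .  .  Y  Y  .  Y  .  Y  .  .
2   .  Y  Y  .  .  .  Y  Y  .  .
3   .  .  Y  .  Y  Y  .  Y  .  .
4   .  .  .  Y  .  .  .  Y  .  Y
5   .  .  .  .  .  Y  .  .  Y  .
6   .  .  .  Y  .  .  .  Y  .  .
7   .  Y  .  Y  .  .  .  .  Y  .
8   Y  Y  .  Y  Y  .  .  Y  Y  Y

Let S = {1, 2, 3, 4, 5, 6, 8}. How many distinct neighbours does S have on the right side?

10

The union of neighbours of {1, 2, 3, 4, 5, 6, 8} is {A, B, C, D, E, F, G, H, I, J}, which has 10 elements.
Since |N(S)| = 10 ≥ |S| = 7, Hall's condition holds for this subset.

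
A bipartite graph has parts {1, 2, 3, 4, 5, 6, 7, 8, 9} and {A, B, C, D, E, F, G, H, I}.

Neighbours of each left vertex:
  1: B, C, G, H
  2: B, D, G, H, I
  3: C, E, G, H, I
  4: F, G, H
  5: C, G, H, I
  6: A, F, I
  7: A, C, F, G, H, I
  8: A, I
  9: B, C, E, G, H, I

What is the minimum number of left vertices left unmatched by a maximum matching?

0

A valid assignment of size 9: 1–B, 2–D, 3–E, 4–H, 5–C, 6–F, 7–A, 8–I, 9–G.
This saturates every left vertex, so 9 is the maximum.
That matches 9 of the 9, leaving 0 unmatched; no matching can do better.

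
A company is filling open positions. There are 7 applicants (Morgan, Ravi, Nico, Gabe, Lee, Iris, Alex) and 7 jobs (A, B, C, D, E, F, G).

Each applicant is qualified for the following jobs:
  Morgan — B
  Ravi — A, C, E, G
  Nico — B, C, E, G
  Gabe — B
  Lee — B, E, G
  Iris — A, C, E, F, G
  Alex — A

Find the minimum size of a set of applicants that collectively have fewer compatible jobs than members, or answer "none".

2

Take S = {Morgan, Gabe}. Its neighbourhood is {B}, so |N(S)| = 1 < |S| = 2.
No single vertex violates Hall's condition since each has at least one neighbour, so 2 is the minimum.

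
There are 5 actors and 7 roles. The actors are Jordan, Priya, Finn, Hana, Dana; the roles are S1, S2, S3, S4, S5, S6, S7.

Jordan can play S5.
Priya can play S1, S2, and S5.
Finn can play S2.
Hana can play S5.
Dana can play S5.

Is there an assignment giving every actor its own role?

No

The set {Jordan, Hana, Dana} has only 1 neighbour ({S5}), so by Hall's theorem at most 3 of the 5 actors can be matched.
Hence no matching covers every actor.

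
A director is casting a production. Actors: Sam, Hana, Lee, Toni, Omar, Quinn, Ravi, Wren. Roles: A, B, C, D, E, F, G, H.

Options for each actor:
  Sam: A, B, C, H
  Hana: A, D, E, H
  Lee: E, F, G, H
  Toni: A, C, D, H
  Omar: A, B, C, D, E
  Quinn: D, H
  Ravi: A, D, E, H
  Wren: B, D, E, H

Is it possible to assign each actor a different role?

No

The set {Sam, Hana, Toni, Omar, Quinn, Ravi, Wren} has only 6 neighbours ({A, B, C, D, E, H}), so by Hall's theorem at most 7 of the 8 actors can be matched.
Hence no matching covers every actor.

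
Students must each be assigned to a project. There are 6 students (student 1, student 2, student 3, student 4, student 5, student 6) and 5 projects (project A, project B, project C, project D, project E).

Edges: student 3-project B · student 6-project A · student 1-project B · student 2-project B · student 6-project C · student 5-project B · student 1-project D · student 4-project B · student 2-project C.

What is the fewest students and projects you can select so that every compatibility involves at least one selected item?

{student 1, student 2, student 6, project B} is a vertex cover of size 4: every edge has an endpoint in this set.
No smaller cover exists because student 1–project D, student 2–project C, student 3–project B, student 6–project A is a matching of size 4, and a cover must include an endpoint of each of these disjoint edges (König's theorem).

4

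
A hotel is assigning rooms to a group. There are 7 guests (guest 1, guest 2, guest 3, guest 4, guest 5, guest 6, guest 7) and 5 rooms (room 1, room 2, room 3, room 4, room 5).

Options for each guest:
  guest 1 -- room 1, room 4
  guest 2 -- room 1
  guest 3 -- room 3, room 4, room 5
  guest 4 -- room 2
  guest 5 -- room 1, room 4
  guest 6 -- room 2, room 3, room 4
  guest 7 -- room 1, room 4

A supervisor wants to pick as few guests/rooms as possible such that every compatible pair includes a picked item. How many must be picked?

The 5 edges guest 1–room 4, guest 2–room 1, guest 3–room 5, guest 4–room 2, guest 6–room 3 form a matching, so any vertex cover needs at least 5 vertices (one per matched edge).
Conversely {guest 3, guest 4, guest 6, room 1, room 4} meets every edge and has exactly 5 vertices, so 5 is optimal.

5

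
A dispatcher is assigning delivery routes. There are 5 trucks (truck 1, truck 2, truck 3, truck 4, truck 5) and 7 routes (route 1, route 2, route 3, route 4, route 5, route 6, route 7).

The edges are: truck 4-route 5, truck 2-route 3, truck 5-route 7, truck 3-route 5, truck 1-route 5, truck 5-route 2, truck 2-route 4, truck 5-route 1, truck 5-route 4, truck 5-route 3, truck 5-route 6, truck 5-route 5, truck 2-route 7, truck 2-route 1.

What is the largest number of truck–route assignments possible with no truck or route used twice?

3

One maximum matching: truck 1–route 5, truck 2–route 7, truck 5–route 4.
The set {truck 1, truck 3, truck 4} has only 1 neighbour ({route 5}), so by Hall's theorem at most 3 of the 5 trucks can be matched.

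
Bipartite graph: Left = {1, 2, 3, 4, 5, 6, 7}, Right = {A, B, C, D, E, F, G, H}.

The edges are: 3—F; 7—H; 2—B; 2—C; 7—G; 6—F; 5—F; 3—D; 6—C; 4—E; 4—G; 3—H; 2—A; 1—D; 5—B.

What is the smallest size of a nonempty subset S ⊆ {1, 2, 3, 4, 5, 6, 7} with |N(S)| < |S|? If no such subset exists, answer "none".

A matching saturating every left vertex exists, for instance 1→D, 2→C, 3→H, 4→E, 5→B, 6→F, 7→G.
By Hall's marriage theorem, this means |N(S)| ≥ |S| for every subset S, so no violating subset exists.

none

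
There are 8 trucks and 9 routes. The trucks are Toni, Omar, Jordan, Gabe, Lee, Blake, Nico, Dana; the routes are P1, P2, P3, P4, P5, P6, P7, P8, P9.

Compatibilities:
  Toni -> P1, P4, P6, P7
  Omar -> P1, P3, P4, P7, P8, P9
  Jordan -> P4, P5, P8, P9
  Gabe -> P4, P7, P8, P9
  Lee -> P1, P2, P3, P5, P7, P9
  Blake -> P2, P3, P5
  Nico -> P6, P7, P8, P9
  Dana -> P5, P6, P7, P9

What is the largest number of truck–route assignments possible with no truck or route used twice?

8

One maximum matching: Toni→P1, Omar→P8, Jordan→P5, Gabe→P4, Lee→P3, Blake→P2, Nico→P7, Dana→P9.
This saturates every truck, so 8 is the maximum.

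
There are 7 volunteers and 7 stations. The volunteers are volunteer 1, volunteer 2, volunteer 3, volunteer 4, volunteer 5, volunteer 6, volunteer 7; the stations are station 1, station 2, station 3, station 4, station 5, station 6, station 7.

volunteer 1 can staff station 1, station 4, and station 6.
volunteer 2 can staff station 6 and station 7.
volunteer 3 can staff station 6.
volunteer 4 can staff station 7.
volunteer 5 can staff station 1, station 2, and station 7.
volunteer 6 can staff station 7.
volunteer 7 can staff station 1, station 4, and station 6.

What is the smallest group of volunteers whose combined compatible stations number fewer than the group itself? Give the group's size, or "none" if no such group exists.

Take S = {volunteer 4, volunteer 6}. Its neighbourhood is {station 7}, so |N(S)| = 1 < |S| = 2.
No single vertex violates Hall's condition since each has at least one neighbour, so 2 is the minimum.

2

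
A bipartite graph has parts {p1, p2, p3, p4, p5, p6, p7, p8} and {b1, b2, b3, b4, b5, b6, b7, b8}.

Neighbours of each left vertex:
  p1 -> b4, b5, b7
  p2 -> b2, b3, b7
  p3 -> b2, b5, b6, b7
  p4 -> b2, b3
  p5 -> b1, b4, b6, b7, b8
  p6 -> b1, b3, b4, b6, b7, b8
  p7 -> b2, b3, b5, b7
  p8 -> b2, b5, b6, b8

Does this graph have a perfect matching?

A valid assignment of size 8: p1-b4, p2-b7, p3-b6, p4-b2, p5-b1, p6-b8, p7-b3, p8-b5.
Every left vertex is matched, so this is a perfect matching.

Yes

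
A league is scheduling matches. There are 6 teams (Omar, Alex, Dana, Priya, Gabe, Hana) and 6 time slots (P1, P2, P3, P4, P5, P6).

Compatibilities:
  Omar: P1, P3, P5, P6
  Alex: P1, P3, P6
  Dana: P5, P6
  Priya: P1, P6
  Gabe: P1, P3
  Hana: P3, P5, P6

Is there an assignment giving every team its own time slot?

No

The set {Omar, Alex, Dana, Priya, Gabe, Hana} has only 4 neighbours ({P1, P3, P5, P6}), so by Hall's theorem at most 4 of the 6 teams can be matched.
Hence no matching covers every team.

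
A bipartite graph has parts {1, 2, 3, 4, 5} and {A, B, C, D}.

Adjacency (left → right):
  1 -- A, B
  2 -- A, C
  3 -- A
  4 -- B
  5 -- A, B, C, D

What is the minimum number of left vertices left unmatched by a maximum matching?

A valid assignment of size 4: 1-B, 2-C, 3-A, 5-D.
The set {1, 3, 4} has only 2 neighbours ({A, B}), so by Hall's theorem at most 4 of the 5 left vertices can be matched.
That matches 4 of the 5, leaving 1 unmatched; no matching can do better.

1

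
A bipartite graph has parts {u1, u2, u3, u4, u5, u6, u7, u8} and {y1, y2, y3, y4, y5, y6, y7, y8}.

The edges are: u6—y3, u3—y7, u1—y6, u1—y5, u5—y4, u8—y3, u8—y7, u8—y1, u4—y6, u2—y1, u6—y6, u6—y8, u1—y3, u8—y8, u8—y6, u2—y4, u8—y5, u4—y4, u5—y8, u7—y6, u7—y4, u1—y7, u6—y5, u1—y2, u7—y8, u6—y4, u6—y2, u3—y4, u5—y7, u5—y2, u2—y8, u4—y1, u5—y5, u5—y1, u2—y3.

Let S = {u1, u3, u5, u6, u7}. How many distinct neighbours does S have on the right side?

8

The union of neighbours of {u1, u3, u5, u6, u7} is {y1, y2, y3, y4, y5, y6, y7, y8}, which has 8 elements.
Since |N(S)| = 8 ≥ |S| = 5, Hall's condition holds for this subset.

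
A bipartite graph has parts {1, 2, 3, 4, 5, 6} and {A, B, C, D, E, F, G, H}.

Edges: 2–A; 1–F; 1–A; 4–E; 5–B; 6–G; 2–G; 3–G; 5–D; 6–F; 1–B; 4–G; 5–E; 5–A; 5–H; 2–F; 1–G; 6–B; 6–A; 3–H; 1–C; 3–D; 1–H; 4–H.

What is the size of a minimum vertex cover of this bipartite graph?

6

The 6 edges 1–G, 2–F, 3–D, 4–E, 5–A, 6–B form a matching, so any vertex cover needs at least 6 vertices (one per matched edge).
Conversely {1, 2, 3, 4, 5, 6} meets every edge and has exactly 6 vertices, so 6 is optimal.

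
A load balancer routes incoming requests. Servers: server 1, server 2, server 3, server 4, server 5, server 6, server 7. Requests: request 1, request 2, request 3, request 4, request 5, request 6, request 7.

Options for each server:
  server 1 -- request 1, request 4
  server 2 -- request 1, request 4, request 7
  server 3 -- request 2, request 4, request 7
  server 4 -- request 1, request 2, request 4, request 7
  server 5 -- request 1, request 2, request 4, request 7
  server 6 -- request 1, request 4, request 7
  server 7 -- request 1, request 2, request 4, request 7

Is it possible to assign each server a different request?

No

The set {server 1, server 2, server 3, server 4, server 5, server 6, server 7} has only 4 neighbours ({request 1, request 2, request 4, request 7}), so by Hall's theorem at most 4 of the 7 servers can be matched.
Hence no matching covers every server.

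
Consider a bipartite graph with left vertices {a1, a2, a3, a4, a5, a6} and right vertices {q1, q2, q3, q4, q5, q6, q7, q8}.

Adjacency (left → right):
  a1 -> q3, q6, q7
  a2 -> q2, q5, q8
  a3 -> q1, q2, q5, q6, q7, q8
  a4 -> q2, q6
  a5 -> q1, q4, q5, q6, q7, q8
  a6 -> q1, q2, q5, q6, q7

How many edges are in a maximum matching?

6

One maximum matching: a1–q3, a2–q8, a3–q7, a4–q2, a5–q4, a6–q6.
All 6 left vertices are matched, so no larger matching exists.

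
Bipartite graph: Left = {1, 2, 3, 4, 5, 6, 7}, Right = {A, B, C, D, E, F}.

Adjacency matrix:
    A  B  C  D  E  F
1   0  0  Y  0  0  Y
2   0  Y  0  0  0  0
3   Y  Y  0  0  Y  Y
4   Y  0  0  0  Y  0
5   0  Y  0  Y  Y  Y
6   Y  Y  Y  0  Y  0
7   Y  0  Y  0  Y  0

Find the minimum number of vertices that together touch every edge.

The 6 edges 1–C, 2–B, 3–F, 4–A, 5–D, 6–E form a matching, so any vertex cover needs at least 6 vertices (one per matched edge).
Conversely {5, A, B, C, E, F} meets every edge and has exactly 6 vertices, so 6 is optimal.

6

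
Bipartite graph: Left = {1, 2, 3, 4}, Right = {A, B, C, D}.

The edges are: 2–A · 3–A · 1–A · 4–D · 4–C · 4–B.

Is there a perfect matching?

No

The set {1, 2, 3} has only 1 neighbour ({A}), so by Hall's theorem at most 2 of the 4 left vertices can be matched.
Hence no matching covers every left vertex.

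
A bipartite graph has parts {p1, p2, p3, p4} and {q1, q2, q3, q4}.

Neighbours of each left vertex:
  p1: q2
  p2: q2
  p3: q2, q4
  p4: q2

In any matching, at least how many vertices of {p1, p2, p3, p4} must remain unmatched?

2

A valid assignment of size 2: p1-q2, p3-q4.
The set {p1, p2, p4} has only 1 neighbour ({q2}), so by Hall's theorem at most 2 of the 4 left vertices can be matched.
That matches 2 of the 4, leaving 2 unmatched; no matching can do better.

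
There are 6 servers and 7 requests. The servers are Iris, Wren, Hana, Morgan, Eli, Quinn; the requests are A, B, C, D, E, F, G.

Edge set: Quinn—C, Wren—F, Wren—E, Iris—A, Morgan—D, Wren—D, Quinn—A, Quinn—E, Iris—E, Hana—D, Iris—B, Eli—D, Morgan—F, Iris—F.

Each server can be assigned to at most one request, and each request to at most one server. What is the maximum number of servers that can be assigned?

One maximum matching: Iris–B, Wren–E, Hana–D, Morgan–F, Quinn–C.
The set {Hana, Eli} has only 1 neighbour ({D}), so by Hall's theorem at most 5 of the 6 servers can be matched.

5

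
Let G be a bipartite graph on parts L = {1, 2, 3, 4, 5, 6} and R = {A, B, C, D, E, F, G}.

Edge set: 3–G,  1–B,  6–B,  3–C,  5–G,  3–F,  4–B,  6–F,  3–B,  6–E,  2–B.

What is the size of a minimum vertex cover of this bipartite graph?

{3, 5, 6, B} is a vertex cover of size 4: every edge has an endpoint in this set.
No smaller cover exists because 1–B, 3–F, 5–G, 6–E is a matching of size 4, and a cover must include an endpoint of each of these disjoint edges (König's theorem).

4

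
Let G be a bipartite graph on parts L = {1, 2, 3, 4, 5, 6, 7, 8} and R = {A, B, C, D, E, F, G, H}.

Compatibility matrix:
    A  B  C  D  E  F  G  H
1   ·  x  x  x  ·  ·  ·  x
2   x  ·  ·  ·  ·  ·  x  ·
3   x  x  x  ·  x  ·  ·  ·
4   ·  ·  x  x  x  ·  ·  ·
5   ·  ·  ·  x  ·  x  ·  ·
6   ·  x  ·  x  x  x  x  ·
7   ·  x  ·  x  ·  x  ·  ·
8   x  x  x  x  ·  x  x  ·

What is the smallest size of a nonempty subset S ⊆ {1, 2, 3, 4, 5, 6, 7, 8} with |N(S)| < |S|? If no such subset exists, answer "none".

A matching saturating every left vertex exists, for instance 1→H, 2→A, 3→B, 4→C, 5→D, 6→E, 7→F, 8→G.
By Hall's marriage theorem, this means |N(S)| ≥ |S| for every subset S, so no violating subset exists.

none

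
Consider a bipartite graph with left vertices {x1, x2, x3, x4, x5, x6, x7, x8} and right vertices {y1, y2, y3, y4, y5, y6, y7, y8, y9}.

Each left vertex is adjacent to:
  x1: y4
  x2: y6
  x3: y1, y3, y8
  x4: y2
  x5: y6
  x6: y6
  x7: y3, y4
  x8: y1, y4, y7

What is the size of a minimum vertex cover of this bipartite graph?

6

{x1, x3, x4, x7, x8, y6} is a vertex cover of size 6: every edge has an endpoint in this set.
No smaller cover exists because x1–y4, x2–y6, x3–y1, x4–y2, x7–y3, x8–y7 is a matching of size 6, and a cover must include an endpoint of each of these disjoint edges (König's theorem).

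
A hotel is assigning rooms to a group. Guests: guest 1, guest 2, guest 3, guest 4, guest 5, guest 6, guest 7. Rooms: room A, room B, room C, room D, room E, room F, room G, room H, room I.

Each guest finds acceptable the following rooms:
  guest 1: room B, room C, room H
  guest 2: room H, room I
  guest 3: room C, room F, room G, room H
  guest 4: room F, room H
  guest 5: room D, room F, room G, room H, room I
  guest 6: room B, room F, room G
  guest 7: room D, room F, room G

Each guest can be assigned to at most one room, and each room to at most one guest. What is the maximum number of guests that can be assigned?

A valid assignment of size 7: guest 1–room B, guest 2–room I, guest 3–room C, guest 4–room H, guest 5–room D, guest 6–room F, guest 7–room G.
All 7 guests are matched, so no larger matching exists.

7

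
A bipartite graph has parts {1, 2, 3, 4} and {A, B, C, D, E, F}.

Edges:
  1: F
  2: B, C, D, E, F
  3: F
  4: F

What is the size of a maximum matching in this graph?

2

For example, pair 1-F, 2-E.
The set {1, 3, 4} has only 1 neighbour ({F}), so by Hall's theorem at most 2 of the 4 left vertices can be matched.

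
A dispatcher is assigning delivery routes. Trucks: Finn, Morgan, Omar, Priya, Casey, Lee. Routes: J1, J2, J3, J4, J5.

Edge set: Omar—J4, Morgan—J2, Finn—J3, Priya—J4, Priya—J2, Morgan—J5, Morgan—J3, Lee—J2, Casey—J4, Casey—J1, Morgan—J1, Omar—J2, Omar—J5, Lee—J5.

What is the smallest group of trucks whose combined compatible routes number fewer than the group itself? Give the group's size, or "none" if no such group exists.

6

Take S = {Finn, Morgan, Omar, Priya, Casey, Lee}. Its neighbourhood is {J1, J2, J3, J4, J5}, so |N(S)| = 5 < |S| = 6.
Every subset of size less than 6 has at least as many neighbours as members, so 6 is the minimum.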